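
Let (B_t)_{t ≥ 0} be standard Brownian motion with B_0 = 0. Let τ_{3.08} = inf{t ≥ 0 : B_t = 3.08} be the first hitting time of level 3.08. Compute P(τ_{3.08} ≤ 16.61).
P(τ_{3.08} ≤ 16.61) = 2(1 − Φ(3.08/√16.61)) = 2(1 − Φ(0.7557)) ≈ 0.4498

By the reflection principle for standard BM, P(τ_b ≤ t) = 2 · P(B_t ≥ b). Since B_t ~ N(0, t), P(B_t ≥ 3.08) = 1 − Φ(3.08/√t) = 1 − Φ(3.08/√16.61) = 1 − Φ(0.7557) ≈ 0.22491. Doubling: P(τ_{3.08} ≤ 16.61) ≈ 2 · 0.22491 = 0.44982 ≈ 0.4498.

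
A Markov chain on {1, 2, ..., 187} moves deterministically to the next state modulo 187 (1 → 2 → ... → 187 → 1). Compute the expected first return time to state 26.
E[T_26 | X_0 = 26] = 187

The chain cycles deterministically, so starting at state 26 it returns in exactly 187 steps. Equivalently, the stationary distribution is uniform π_j = 1/187 for every state j, so by Kac's formula E[T_26] = 1/π_26 = 187.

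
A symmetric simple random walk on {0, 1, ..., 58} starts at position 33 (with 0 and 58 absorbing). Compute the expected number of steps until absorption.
E[τ | X_0 = 33] = 825

Let v_k = E[τ | X_0 = k]. Boundary: v_0 = v_58 = 0. Recurrence: v_k = 1 + (v_{k-1} + v_{k+1})/2 for 1 ≤ k ≤ 57. The particular solution to v_k − (v_{k-1} + v_{k+1})/2 = 1 is v_k = −k^2. Adding homogeneous solution A + B k and matching boundaries gives v_k = k (58 − k). Substituting k = 33: v_33 = 33 · 25 = 825.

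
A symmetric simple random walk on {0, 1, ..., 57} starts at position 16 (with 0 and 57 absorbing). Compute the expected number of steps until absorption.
E[τ | X_0 = 16] = 656

Let v_k = E[τ | X_0 = k]. Boundary: v_0 = v_57 = 0. Recurrence: v_k = 1 + (v_{k-1} + v_{k+1})/2 for 1 ≤ k ≤ 56. The particular solution to v_k − (v_{k-1} + v_{k+1})/2 = 1 is v_k = −k^2. Adding homogeneous solution A + B k and matching boundaries gives v_k = k (57 − k). Substituting k = 16: v_16 = 16 · 41 = 656.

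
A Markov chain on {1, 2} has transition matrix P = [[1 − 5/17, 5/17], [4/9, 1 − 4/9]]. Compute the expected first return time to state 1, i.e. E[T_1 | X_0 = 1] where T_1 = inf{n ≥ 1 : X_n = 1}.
E[T_1 | X_0 = 1] = 1/π_1 = 113/68

For an irreducible recurrent Markov chain with stationary distribution π, E[T_i | X_0 = i] = 1/π_i (Kac's formula). Here π_1 = (4/9)/(5/17 + 4/9) = (4/9)/(113/153) = 68/113, so E[T_1 | X_0 = 1] = 1/π_1 = (5/17 + 4/9)/(4/9) = (113/153)/(4/9) = 113/68.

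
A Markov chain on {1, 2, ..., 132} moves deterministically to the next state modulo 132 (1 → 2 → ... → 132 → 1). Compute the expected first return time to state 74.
E[T_74 | X_0 = 74] = 132

The chain cycles deterministically, so starting at state 74 it returns in exactly 132 steps. Equivalently, the stationary distribution is uniform π_j = 1/132 for every state j, so by Kac's formula E[T_74] = 1/π_74 = 132.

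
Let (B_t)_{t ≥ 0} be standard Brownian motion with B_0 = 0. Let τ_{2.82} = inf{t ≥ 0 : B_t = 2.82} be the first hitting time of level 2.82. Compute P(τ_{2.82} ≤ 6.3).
P(τ_{2.82} ≤ 6.3) = 2(1 − Φ(2.82/√6.3)) = 2(1 − Φ(1.1235)) ≈ 0.2612

By the reflection principle for standard BM, P(τ_b ≤ t) = 2 · P(B_t ≥ b). Since B_t ~ N(0, t), P(B_t ≥ 2.82) = 1 − Φ(2.82/√t) = 1 − Φ(2.82/√6.3) = 1 − Φ(1.1235) ≈ 0.13061. Doubling: P(τ_{2.82} ≤ 6.3) ≈ 2 · 0.13061 = 0.26122 ≈ 0.2612.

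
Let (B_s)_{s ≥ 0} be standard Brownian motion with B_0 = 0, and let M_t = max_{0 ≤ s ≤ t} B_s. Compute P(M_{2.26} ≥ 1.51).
P(M_{2.26} ≥ 1.51) = 2·P(B_{2.26} ≥ 1.51) = 2(1 − Φ(1.51/√2.26)) ≈ 0.3152

By the reflection principle for Brownian motion, P(M_t ≥ a) = 2 · P(B_t ≥ a) for a ≥ 0. Since B_t ~ N(0, t), P(B_t ≥ 1.51) = 1 − Φ(1.51/√t) = 1 − Φ(1.51/√2.26) = 1 − Φ(1.0044). So
  P(M_{2.26} ≥ 1.51) = 2(1 − Φ(1.0044)) ≈ 0.3152.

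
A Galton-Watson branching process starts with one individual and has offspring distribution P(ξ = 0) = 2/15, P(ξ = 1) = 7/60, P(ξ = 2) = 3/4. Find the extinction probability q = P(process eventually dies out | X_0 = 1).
q = 8/45

The pgf is f(s) = 2/15 + 7/60·s + 3/4·s². The extinction probability q is the smallest fixed point of f in [0, 1]. Setting s = f(s):
  3/4·s² + (7/60 − 1)·s + 2/15 = 0
  3/4·s² − (2/15 + 3/4)·s + 2/15 = 0
which factors as (s − 1)·(3/4·s − 2/15) = 0, giving roots s = 1 and s = (2/15)/(3/4) = 8/45.
Mean offspring μ = 7/60 + 2·3/4 = 97/60 > 1 (supercritical), so q < 1. The extinction probability is the smaller root: q = (2/15)/(3/4) = 8/45.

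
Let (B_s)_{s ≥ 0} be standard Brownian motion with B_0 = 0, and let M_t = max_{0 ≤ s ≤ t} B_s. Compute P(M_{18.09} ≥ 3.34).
P(M_{18.09} ≥ 3.34) = 2·P(B_{18.09} ≥ 3.34) = 2(1 − Φ(3.34/√18.09)) ≈ 0.4323

By the reflection principle for Brownian motion, P(M_t ≥ a) = 2 · P(B_t ≥ a) for a ≥ 0. Since B_t ~ N(0, t), P(B_t ≥ 3.34) = 1 − Φ(3.34/√t) = 1 − Φ(3.34/√18.09) = 1 − Φ(0.7853). So
  P(M_{18.09} ≥ 3.34) = 2(1 − Φ(0.7853)) ≈ 0.4323.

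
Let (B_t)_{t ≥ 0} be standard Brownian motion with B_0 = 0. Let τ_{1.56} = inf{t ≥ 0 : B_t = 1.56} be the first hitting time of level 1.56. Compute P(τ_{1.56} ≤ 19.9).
P(τ_{1.56} ≤ 19.9) = 2(1 − Φ(1.56/√19.9)) = 2(1 − Φ(0.3497)) ≈ 0.7266

By the reflection principle for standard BM, P(τ_b ≤ t) = 2 · P(B_t ≥ b). Since B_t ~ N(0, t), P(B_t ≥ 1.56) = 1 − Φ(1.56/√t) = 1 − Φ(1.56/√19.9) = 1 − Φ(0.3497) ≈ 0.36328. Doubling: P(τ_{1.56} ≤ 19.9) ≈ 2 · 0.36328 = 0.72656 ≈ 0.7266.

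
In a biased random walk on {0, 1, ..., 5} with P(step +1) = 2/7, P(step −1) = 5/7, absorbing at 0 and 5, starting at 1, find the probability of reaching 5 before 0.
P(hit 5 before 0) = (1 − (5/2)^1) / (1 − (5/2)^5) = 16/1031

Let u_k denote P(reach 5 before 0 | start at k). Boundary: u_0 = 0, u_5 = 1. Recurrence: u_k = 2/7·u_{k+1} + 5/7·u_{k-1} for 1 ≤ k ≤ 4. Try u_k = A + B·r^k with r = q/p = (5/7)/(2/7) = 5/2. Substitution satisfies the recurrence; boundary conditions give:
  u_k = (1 − r^k) / (1 − r^N) = (1 − (5/2)^1) / (1 − (5/2)^5) = 16/1031.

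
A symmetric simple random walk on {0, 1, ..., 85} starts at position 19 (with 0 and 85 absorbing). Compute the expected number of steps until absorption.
E[τ | X_0 = 19] = 1254

Let v_k = E[τ | X_0 = k]. Boundary: v_0 = v_85 = 0. Recurrence: v_k = 1 + (v_{k-1} + v_{k+1})/2 for 1 ≤ k ≤ 84. The particular solution to v_k − (v_{k-1} + v_{k+1})/2 = 1 is v_k = −k^2. Adding homogeneous solution A + B k and matching boundaries gives v_k = k (85 − k). Substituting k = 19: v_19 = 19 · 66 = 1254.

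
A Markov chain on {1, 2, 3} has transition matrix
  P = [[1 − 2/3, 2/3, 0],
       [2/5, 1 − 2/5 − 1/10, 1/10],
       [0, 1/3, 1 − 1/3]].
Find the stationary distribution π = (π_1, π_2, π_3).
π = (6/19, 10/19, 3/19)

This is a birth-death chain on three states, which satisfies detailed balance: π_1 · P_{12} = π_2 · P_{21} and π_2 · P_{23} = π_3 · P_{32}.
From π_1 · 2/3 = π_2 · 2/5: π_2/π_1 = (2/3)/(2/5) = 5/3.
From π_2 · 1/10 = π_3 · 1/3: π_3/π_2 = (1/10)/(1/3) = 3/10.
Take π_1 proportional to 1; then unnormalized π = (1, 5/3, 1/2). Normalize by dividing by the sum 19/6:
  π = (6/19, 10/19, 3/19).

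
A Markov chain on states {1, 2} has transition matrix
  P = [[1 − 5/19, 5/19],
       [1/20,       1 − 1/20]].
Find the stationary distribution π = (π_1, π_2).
π_1 = 19/119, π_2 = 100/119

Solve πP = π with π_1 + π_2 = 1. From πP = π: π_1 · (1 − 5/19) + π_2 · 1/20 = π_1 ⇒ π_2 · 1/20 = π_1 · 5/19 ⇒ π_2/π_1 = (5/19)/(1/20) = 100/19. Together with π_1 + π_2 = 1:
  π_1 = (1/20)/(5/19 + 1/20) = (1/20)/(119/380) = 19/119,
  π_2 = (5/19)/(5/19 + 1/20) = (5/19)/(119/380) = 100/119.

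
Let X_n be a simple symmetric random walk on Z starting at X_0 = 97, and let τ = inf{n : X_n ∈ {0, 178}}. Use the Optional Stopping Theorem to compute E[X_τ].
E[X_τ] = 97

X_n is a martingale and τ is a bounded-mean stopping time (indeed τ is finite a.s. with bounded expectation since the walk is in a bounded region). By the OST, E[X_τ] = E[X_0] = 97. Equivalently: E[X_τ] = 178 · P(hit 178 first) + 0 · P(hit 0 first) = 178 · (97/178) = 97.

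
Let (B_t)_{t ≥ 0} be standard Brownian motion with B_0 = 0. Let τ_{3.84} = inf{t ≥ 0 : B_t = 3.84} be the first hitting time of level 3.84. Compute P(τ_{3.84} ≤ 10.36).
P(τ_{3.84} ≤ 10.36) = 2(1 − Φ(3.84/√10.36)) = 2(1 − Φ(1.1930)) ≈ 0.2329

By the reflection principle for standard BM, P(τ_b ≤ t) = 2 · P(B_t ≥ b). Since B_t ~ N(0, t), P(B_t ≥ 3.84) = 1 − Φ(3.84/√t) = 1 − Φ(3.84/√10.36) = 1 − Φ(1.1930) ≈ 0.11643. Doubling: P(τ_{3.84} ≤ 10.36) ≈ 2 · 0.11643 = 0.23286 ≈ 0.2329.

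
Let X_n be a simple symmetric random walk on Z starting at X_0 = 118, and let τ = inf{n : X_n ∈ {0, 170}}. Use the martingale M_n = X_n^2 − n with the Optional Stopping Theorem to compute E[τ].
E[τ] = 6136

M_n = X_n^2 − n is a martingale (since E[X_{n+1}^2 | F_n] = X_n^2 + 1). By OST (τ has finite mean in a bounded region), E[M_τ] = E[M_0] = X_0^2 − 0 = 118^2 = 13924. Also E[M_τ] = E[X_τ^2] − E[τ]. The walk exits at 0 or 170, with P(hit 170 first) = 118/170, so E[X_τ^2] = 170^2 · 118/170 + 0 = 20060. Thus E[τ] = E[X_τ^2] − E[M_τ] = 20060 − 13924 = 6136 = 118(170 − 118) = 6136.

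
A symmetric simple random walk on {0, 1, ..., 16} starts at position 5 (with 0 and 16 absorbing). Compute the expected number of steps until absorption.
E[τ | X_0 = 5] = 55

Let v_k = E[τ | X_0 = k]. Boundary: v_0 = v_16 = 0. Recurrence: v_k = 1 + (v_{k-1} + v_{k+1})/2 for 1 ≤ k ≤ 15. The particular solution to v_k − (v_{k-1} + v_{k+1})/2 = 1 is v_k = −k^2. Adding homogeneous solution A + B k and matching boundaries gives v_k = k (16 − k). Substituting k = 5: v_5 = 5 · 11 = 55.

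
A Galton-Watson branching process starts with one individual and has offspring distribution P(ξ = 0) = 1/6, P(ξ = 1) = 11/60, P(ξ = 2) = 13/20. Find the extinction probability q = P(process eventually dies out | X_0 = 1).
q = 10/39

The pgf is f(s) = 1/6 + 11/60·s + 13/20·s². The extinction probability q is the smallest fixed point of f in [0, 1]. Setting s = f(s):
  13/20·s² + (11/60 − 1)·s + 1/6 = 0
  13/20·s² − (1/6 + 13/20)·s + 1/6 = 0
which factors as (s − 1)·(13/20·s − 1/6) = 0, giving roots s = 1 and s = (1/6)/(13/20) = 10/39.
Mean offspring μ = 11/60 + 2·13/20 = 89/60 > 1 (supercritical), so q < 1. The extinction probability is the smaller root: q = (1/6)/(13/20) = 10/39.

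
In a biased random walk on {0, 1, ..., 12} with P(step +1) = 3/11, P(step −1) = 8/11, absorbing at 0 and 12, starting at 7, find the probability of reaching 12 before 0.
P(hit 12 before 0) = (1 − (8/3)^7) / (1 − (8/3)^12) = 101815299/13743789059

Let u_k denote P(reach 12 before 0 | start at k). Boundary: u_0 = 0, u_12 = 1. Recurrence: u_k = 3/11·u_{k+1} + 8/11·u_{k-1} for 1 ≤ k ≤ 11. Try u_k = A + B·r^k with r = q/p = (8/11)/(3/11) = 8/3. Substitution satisfies the recurrence; boundary conditions give:
  u_k = (1 − r^k) / (1 − r^N) = (1 − (8/3)^7) / (1 − (8/3)^12) = 101815299/13743789059.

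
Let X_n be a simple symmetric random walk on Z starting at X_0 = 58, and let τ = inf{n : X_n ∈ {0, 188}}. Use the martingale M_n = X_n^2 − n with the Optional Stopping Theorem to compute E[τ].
E[τ] = 7540

M_n = X_n^2 − n is a martingale (since E[X_{n+1}^2 | F_n] = X_n^2 + 1). By OST (τ has finite mean in a bounded region), E[M_τ] = E[M_0] = X_0^2 − 0 = 58^2 = 3364. Also E[M_τ] = E[X_τ^2] − E[τ]. The walk exits at 0 or 188, with P(hit 188 first) = 58/188, so E[X_τ^2] = 188^2 · 58/188 + 0 = 10904. Thus E[τ] = E[X_τ^2] − E[M_τ] = 10904 − 3364 = 7540 = 58(188 − 58) = 7540.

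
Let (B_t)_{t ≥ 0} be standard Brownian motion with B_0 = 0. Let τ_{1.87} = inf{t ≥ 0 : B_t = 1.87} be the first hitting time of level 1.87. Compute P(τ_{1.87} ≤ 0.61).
P(τ_{1.87} ≤ 0.61) = 2(1 − Φ(1.87/√0.61)) = 2(1 − Φ(2.3943)) ≈ 0.0167

By the reflection principle for standard BM, P(τ_b ≤ t) = 2 · P(B_t ≥ b). Since B_t ~ N(0, t), P(B_t ≥ 1.87) = 1 − Φ(1.87/√t) = 1 − Φ(1.87/√0.61) = 1 − Φ(2.3943) ≈ 0.00833. Doubling: P(τ_{1.87} ≤ 0.61) ≈ 2 · 0.00833 = 0.01666 ≈ 0.0167.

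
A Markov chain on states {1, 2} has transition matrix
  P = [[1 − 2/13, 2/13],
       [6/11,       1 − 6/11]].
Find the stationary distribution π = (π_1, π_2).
π_1 = 39/50, π_2 = 11/50

Solve πP = π with π_1 + π_2 = 1. From πP = π: π_1 · (1 − 2/13) + π_2 · 6/11 = π_1 ⇒ π_2 · 6/11 = π_1 · 2/13 ⇒ π_2/π_1 = (2/13)/(6/11) = 11/39. Together with π_1 + π_2 = 1:
  π_1 = (6/11)/(2/13 + 6/11) = (6/11)/(100/143) = 39/50,
  π_2 = (2/13)/(2/13 + 6/11) = (2/13)/(100/143) = 11/50.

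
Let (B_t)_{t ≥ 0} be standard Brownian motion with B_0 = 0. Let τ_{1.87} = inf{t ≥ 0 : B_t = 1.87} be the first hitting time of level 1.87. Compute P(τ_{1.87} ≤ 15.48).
P(τ_{1.87} ≤ 15.48) = 2(1 − Φ(1.87/√15.48)) = 2(1 − Φ(0.4753)) ≈ 0.6346

By the reflection principle for standard BM, P(τ_b ≤ t) = 2 · P(B_t ≥ b). Since B_t ~ N(0, t), P(B_t ≥ 1.87) = 1 − Φ(1.87/√t) = 1 − Φ(1.87/√15.48) = 1 − Φ(0.4753) ≈ 0.31729. Doubling: P(τ_{1.87} ≤ 15.48) ≈ 2 · 0.31729 = 0.63458 ≈ 0.6346.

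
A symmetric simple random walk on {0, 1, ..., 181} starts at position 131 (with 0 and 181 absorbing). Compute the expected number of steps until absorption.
E[τ | X_0 = 131] = 6550

Let v_k = E[τ | X_0 = k]. Boundary: v_0 = v_181 = 0. Recurrence: v_k = 1 + (v_{k-1} + v_{k+1})/2 for 1 ≤ k ≤ 180. The particular solution to v_k − (v_{k-1} + v_{k+1})/2 = 1 is v_k = −k^2. Adding homogeneous solution A + B k and matching boundaries gives v_k = k (181 − k). Substituting k = 131: v_131 = 131 · 50 = 6550.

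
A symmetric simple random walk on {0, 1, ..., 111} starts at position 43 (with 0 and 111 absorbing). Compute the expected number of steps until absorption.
E[τ | X_0 = 43] = 2924

Let v_k = E[τ | X_0 = k]. Boundary: v_0 = v_111 = 0. Recurrence: v_k = 1 + (v_{k-1} + v_{k+1})/2 for 1 ≤ k ≤ 110. The particular solution to v_k − (v_{k-1} + v_{k+1})/2 = 1 is v_k = −k^2. Adding homogeneous solution A + B k and matching boundaries gives v_k = k (111 − k). Substituting k = 43: v_43 = 43 · 68 = 2924.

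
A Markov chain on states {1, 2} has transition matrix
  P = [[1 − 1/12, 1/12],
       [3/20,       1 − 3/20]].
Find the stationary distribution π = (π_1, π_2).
π_1 = 9/14, π_2 = 5/14

Solve πP = π with π_1 + π_2 = 1. From πP = π: π_1 · (1 − 1/12) + π_2 · 3/20 = π_1 ⇒ π_2 · 3/20 = π_1 · 1/12 ⇒ π_2/π_1 = (1/12)/(3/20) = 5/9. Together with π_1 + π_2 = 1:
  π_1 = (3/20)/(1/12 + 3/20) = (3/20)/(7/30) = 9/14,
  π_2 = (1/12)/(1/12 + 3/20) = (1/12)/(7/30) = 5/14.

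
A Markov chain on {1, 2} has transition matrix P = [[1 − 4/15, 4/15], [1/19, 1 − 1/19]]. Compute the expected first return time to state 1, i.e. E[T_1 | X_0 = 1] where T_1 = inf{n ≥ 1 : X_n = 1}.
E[T_1 | X_0 = 1] = 1/π_1 = 91/15

For an irreducible recurrent Markov chain with stationary distribution π, E[T_i | X_0 = i] = 1/π_i (Kac's formula). Here π_1 = (1/19)/(4/15 + 1/19) = (1/19)/(91/285) = 15/91, so E[T_1 | X_0 = 1] = 1/π_1 = (4/15 + 1/19)/(1/19) = (91/285)/(1/19) = 91/15.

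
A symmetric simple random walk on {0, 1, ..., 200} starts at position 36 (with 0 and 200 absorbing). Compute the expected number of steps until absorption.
E[τ | X_0 = 36] = 5904

Let v_k = E[τ | X_0 = k]. Boundary: v_0 = v_200 = 0. Recurrence: v_k = 1 + (v_{k-1} + v_{k+1})/2 for 1 ≤ k ≤ 199. The particular solution to v_k − (v_{k-1} + v_{k+1})/2 = 1 is v_k = −k^2. Adding homogeneous solution A + B k and matching boundaries gives v_k = k (200 − k). Substituting k = 36: v_36 = 36 · 164 = 5904.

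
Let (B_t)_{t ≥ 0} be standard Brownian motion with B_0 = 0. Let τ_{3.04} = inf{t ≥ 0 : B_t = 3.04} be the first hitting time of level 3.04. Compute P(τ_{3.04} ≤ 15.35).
P(τ_{3.04} ≤ 15.35) = 2(1 − Φ(3.04/√15.35)) = 2(1 − Φ(0.7759)) ≈ 0.4378

By the reflection principle for standard BM, P(τ_b ≤ t) = 2 · P(B_t ≥ b). Since B_t ~ N(0, t), P(B_t ≥ 3.04) = 1 − Φ(3.04/√t) = 1 − Φ(3.04/√15.35) = 1 − Φ(0.7759) ≈ 0.21890. Doubling: P(τ_{3.04} ≤ 15.35) ≈ 2 · 0.21890 = 0.43780 ≈ 0.4378.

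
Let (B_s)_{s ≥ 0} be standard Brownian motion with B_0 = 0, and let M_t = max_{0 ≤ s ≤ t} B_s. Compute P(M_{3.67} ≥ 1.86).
P(M_{3.67} ≥ 1.86) = 2·P(B_{3.67} ≥ 1.86) = 2(1 − Φ(1.86/√3.67)) ≈ 0.3316

By the reflection principle for Brownian motion, P(M_t ≥ a) = 2 · P(B_t ≥ a) for a ≥ 0. Since B_t ~ N(0, t), P(B_t ≥ 1.86) = 1 − Φ(1.86/√t) = 1 − Φ(1.86/√3.67) = 1 − Φ(0.9709). So
  P(M_{3.67} ≥ 1.86) = 2(1 − Φ(0.9709)) ≈ 0.3316.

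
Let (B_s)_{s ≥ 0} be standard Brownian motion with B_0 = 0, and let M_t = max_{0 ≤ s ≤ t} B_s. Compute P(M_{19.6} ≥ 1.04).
P(M_{19.6} ≥ 1.04) = 2·P(B_{19.6} ≥ 1.04) = 2(1 − Φ(1.04/√19.6)) ≈ 0.8143

By the reflection principle for Brownian motion, P(M_t ≥ a) = 2 · P(B_t ≥ a) for a ≥ 0. Since B_t ~ N(0, t), P(B_t ≥ 1.04) = 1 − Φ(1.04/√t) = 1 − Φ(1.04/√19.6) = 1 − Φ(0.2349). So
  P(M_{19.6} ≥ 1.04) = 2(1 − Φ(0.2349)) ≈ 0.8143.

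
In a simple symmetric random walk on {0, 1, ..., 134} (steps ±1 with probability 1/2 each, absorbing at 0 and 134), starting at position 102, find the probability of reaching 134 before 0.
P(hit 134 before 0) = 102/134 = 51/67

Let u_k = P(hit 134 before 0 | start at k). Then u_0 = 0, u_134 = 1, and u_k = u_{k-1}/2 + u_{k+1}/2 for 1 ≤ k ≤ 133. This harmonic recurrence is solved by u_k = k/134, giving u_102 = 102/134 = 51/67.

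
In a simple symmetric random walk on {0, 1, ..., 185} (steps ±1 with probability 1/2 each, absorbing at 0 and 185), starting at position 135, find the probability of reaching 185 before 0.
P(hit 185 before 0) = 135/185 = 27/37

Let u_k = P(hit 185 before 0 | start at k). Then u_0 = 0, u_185 = 1, and u_k = u_{k-1}/2 + u_{k+1}/2 for 1 ≤ k ≤ 184. This harmonic recurrence is solved by u_k = k/185, giving u_135 = 135/185 = 27/37.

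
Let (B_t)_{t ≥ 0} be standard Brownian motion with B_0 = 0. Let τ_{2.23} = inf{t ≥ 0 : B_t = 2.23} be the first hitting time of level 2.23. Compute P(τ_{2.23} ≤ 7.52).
P(τ_{2.23} ≤ 7.52) = 2(1 − Φ(2.23/√7.52)) = 2(1 − Φ(0.8132)) ≈ 0.4161

By the reflection principle for standard BM, P(τ_b ≤ t) = 2 · P(B_t ≥ b). Since B_t ~ N(0, t), P(B_t ≥ 2.23) = 1 − Φ(2.23/√t) = 1 − Φ(2.23/√7.52) = 1 − Φ(0.8132) ≈ 0.20805. Doubling: P(τ_{2.23} ≤ 7.52) ≈ 2 · 0.20805 = 0.41610 ≈ 0.4161.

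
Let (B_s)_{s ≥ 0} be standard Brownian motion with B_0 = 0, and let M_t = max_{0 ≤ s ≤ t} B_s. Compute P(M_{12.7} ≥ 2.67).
P(M_{12.7} ≥ 2.67) = 2·P(B_{12.7} ≥ 2.67) = 2(1 − Φ(2.67/√12.7)) ≈ 0.4537

By the reflection principle for Brownian motion, P(M_t ≥ a) = 2 · P(B_t ≥ a) for a ≥ 0. Since B_t ~ N(0, t), P(B_t ≥ 2.67) = 1 − Φ(2.67/√t) = 1 − Φ(2.67/√12.7) = 1 − Φ(0.7492). So
  P(M_{12.7} ≥ 2.67) = 2(1 − Φ(0.7492)) ≈ 0.4537.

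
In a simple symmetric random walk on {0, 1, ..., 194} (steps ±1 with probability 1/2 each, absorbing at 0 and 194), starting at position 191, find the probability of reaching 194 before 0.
P(hit 194 before 0) = 191/194

Let u_k = P(hit 194 before 0 | start at k). Then u_0 = 0, u_194 = 1, and u_k = u_{k-1}/2 + u_{k+1}/2 for 1 ≤ k ≤ 193. This harmonic recurrence is solved by u_k = k/194, giving u_191 = 191/194.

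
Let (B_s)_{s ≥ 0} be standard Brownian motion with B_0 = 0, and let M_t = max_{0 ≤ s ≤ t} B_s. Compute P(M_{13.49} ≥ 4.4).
P(M_{13.49} ≥ 4.4) = 2·P(B_{13.49} ≥ 4.4) = 2(1 − Φ(4.4/√13.49)) ≈ 0.2309

By the reflection principle for Brownian motion, P(M_t ≥ a) = 2 · P(B_t ≥ a) for a ≥ 0. Since B_t ~ N(0, t), P(B_t ≥ 4.4) = 1 − Φ(4.4/√t) = 1 − Φ(4.4/√13.49) = 1 − Φ(1.1980). So
  P(M_{13.49} ≥ 4.4) = 2(1 − Φ(1.1980)) ≈ 0.2309.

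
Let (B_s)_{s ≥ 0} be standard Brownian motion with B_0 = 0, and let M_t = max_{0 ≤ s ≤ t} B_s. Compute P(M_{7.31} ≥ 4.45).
P(M_{7.31} ≥ 4.45) = 2·P(B_{7.31} ≥ 4.45) = 2(1 − Φ(4.45/√7.31)) ≈ 0.0998

By the reflection principle for Brownian motion, P(M_t ≥ a) = 2 · P(B_t ≥ a) for a ≥ 0. Since B_t ~ N(0, t), P(B_t ≥ 4.45) = 1 − Φ(4.45/√t) = 1 − Φ(4.45/√7.31) = 1 − Φ(1.6459). So
  P(M_{7.31} ≥ 4.45) = 2(1 − Φ(1.6459)) ≈ 0.0998.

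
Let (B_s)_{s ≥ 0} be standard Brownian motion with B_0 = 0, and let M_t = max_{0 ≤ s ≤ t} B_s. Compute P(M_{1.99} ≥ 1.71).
P(M_{1.99} ≥ 1.71) = 2·P(B_{1.99} ≥ 1.71) = 2(1 − Φ(1.71/√1.99)) ≈ 0.2254

By the reflection principle for Brownian motion, P(M_t ≥ a) = 2 · P(B_t ≥ a) for a ≥ 0. Since B_t ~ N(0, t), P(B_t ≥ 1.71) = 1 − Φ(1.71/√t) = 1 − Φ(1.71/√1.99) = 1 − Φ(1.2122). So
  P(M_{1.99} ≥ 1.71) = 2(1 − Φ(1.2122)) ≈ 0.2254.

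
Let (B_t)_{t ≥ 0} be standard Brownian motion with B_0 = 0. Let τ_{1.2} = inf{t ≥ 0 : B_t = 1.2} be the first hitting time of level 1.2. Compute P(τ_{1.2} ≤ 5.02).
P(τ_{1.2} ≤ 5.02) = 2(1 − Φ(1.2/√5.02)) = 2(1 − Φ(0.5356)) ≈ 0.5922

By the reflection principle for standard BM, P(τ_b ≤ t) = 2 · P(B_t ≥ b). Since B_t ~ N(0, t), P(B_t ≥ 1.2) = 1 − Φ(1.2/√t) = 1 − Φ(1.2/√5.02) = 1 − Φ(0.5356) ≈ 0.29612. Doubling: P(τ_{1.2} ≤ 5.02) ≈ 2 · 0.29612 = 0.59224 ≈ 0.5922.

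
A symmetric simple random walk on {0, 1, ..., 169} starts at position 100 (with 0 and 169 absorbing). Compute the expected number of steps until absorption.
E[τ | X_0 = 100] = 6900

Let v_k = E[τ | X_0 = k]. Boundary: v_0 = v_169 = 0. Recurrence: v_k = 1 + (v_{k-1} + v_{k+1})/2 for 1 ≤ k ≤ 168. The particular solution to v_k − (v_{k-1} + v_{k+1})/2 = 1 is v_k = −k^2. Adding homogeneous solution A + B k and matching boundaries gives v_k = k (169 − k). Substituting k = 100: v_100 = 100 · 69 = 6900.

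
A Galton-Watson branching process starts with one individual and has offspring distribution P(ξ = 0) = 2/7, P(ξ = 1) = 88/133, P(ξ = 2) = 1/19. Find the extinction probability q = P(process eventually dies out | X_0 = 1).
q = 1

Mean offspring μ = 0·2/7 + 1·88/133 + 2·1/19 = 102/133 ≤ 1. For μ ≤ 1 with offspring not concentrated at 1, the Galton-Watson process goes extinct almost surely, so q = 1.
(Algebraic check: The pgf is f(s) = 2/7 + 88/133·s + 1/19·s². The extinction probability q is the smallest fixed point of f in [0, 1]. Setting s = f(s):
  1/19·s² + (88/133 − 1)·s + 2/7 = 0
  1/19·s² − (2/7 + 1/19)·s + 2/7 = 0
which factors as (s − 1)·(1/19·s − 2/7) = 0, giving roots s = 1 and s = (2/7)/(1/19) = 38/7. Since 38/7 ≥ 1, the smallest root in [0, 1] is s = 1.)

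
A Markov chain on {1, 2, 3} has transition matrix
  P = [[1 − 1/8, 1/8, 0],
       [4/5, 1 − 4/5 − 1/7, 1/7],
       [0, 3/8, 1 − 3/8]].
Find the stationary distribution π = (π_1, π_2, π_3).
π = (672/817, 105/817, 40/817)

This is a birth-death chain on three states, which satisfies detailed balance: π_1 · P_{12} = π_2 · P_{21} and π_2 · P_{23} = π_3 · P_{32}.
From π_1 · 1/8 = π_2 · 4/5: π_2/π_1 = (1/8)/(4/5) = 5/32.
From π_2 · 1/7 = π_3 · 3/8: π_3/π_2 = (1/7)/(3/8) = 8/21.
Take π_1 proportional to 1; then unnormalized π = (1, 5/32, 5/84). Normalize by dividing by the sum 817/672:
  π = (672/817, 105/817, 40/817).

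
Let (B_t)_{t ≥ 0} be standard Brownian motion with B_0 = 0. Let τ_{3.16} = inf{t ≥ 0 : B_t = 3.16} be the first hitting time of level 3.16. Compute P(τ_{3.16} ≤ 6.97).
P(τ_{3.16} ≤ 6.97) = 2(1 − Φ(3.16/√6.97)) = 2(1 − Φ(1.1969)) ≈ 0.2313

By the reflection principle for standard BM, P(τ_b ≤ t) = 2 · P(B_t ≥ b). Since B_t ~ N(0, t), P(B_t ≥ 3.16) = 1 − Φ(3.16/√t) = 1 − Φ(3.16/√6.97) = 1 − Φ(1.1969) ≈ 0.11567. Doubling: P(τ_{3.16} ≤ 6.97) ≈ 2 · 0.11567 = 0.23134 ≈ 0.2313.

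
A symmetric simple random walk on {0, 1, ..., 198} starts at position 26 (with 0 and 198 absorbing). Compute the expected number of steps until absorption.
E[τ | X_0 = 26] = 4472

Let v_k = E[τ | X_0 = k]. Boundary: v_0 = v_198 = 0. Recurrence: v_k = 1 + (v_{k-1} + v_{k+1})/2 for 1 ≤ k ≤ 197. The particular solution to v_k − (v_{k-1} + v_{k+1})/2 = 1 is v_k = −k^2. Adding homogeneous solution A + B k and matching boundaries gives v_k = k (198 − k). Substituting k = 26: v_26 = 26 · 172 = 4472.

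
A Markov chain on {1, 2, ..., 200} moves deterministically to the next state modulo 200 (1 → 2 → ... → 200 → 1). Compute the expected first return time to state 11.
E[T_11 | X_0 = 11] = 200

The chain cycles deterministically, so starting at state 11 it returns in exactly 200 steps. Equivalently, the stationary distribution is uniform π_j = 1/200 for every state j, so by Kac's formula E[T_11] = 1/π_11 = 200.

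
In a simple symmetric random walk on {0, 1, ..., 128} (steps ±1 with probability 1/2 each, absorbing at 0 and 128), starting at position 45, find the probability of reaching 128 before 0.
P(hit 128 before 0) = 45/128

Let u_k = P(hit 128 before 0 | start at k). Then u_0 = 0, u_128 = 1, and u_k = u_{k-1}/2 + u_{k+1}/2 for 1 ≤ k ≤ 127. This harmonic recurrence is solved by u_k = k/128, giving u_45 = 45/128.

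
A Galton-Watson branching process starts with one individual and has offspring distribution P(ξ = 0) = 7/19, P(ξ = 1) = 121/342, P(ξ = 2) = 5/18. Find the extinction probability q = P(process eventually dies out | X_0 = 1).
q = 1

Mean offspring μ = 0·7/19 + 1·121/342 + 2·5/18 = 311/342 ≤ 1. For μ ≤ 1 with offspring not concentrated at 1, the Galton-Watson process goes extinct almost surely, so q = 1.
(Algebraic check: The pgf is f(s) = 7/19 + 121/342·s + 5/18·s². The extinction probability q is the smallest fixed point of f in [0, 1]. Setting s = f(s):
  5/18·s² + (121/342 − 1)·s + 7/19 = 0
  5/18·s² − (7/19 + 5/18)·s + 7/19 = 0
which factors as (s − 1)·(5/18·s − 7/19) = 0, giving roots s = 1 and s = (7/19)/(5/18) = 126/95. Since 126/95 ≥ 1, the smallest root in [0, 1] is s = 1.)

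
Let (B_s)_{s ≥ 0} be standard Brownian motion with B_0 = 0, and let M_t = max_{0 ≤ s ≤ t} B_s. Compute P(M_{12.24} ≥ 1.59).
P(M_{12.24} ≥ 1.59) = 2·P(B_{12.24} ≥ 1.59) = 2(1 − Φ(1.59/√12.24)) ≈ 0.6495

By the reflection principle for Brownian motion, P(M_t ≥ a) = 2 · P(B_t ≥ a) for a ≥ 0. Since B_t ~ N(0, t), P(B_t ≥ 1.59) = 1 − Φ(1.59/√t) = 1 − Φ(1.59/√12.24) = 1 − Φ(0.4545). So
  P(M_{12.24} ≥ 1.59) = 2(1 − Φ(0.4545)) ≈ 0.6495.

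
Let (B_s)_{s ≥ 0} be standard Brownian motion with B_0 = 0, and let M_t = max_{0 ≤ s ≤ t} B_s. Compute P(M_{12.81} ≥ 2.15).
P(M_{12.81} ≥ 2.15) = 2·P(B_{12.81} ≥ 2.15) = 2(1 − Φ(2.15/√12.81)) ≈ 0.5480

By the reflection principle for Brownian motion, P(M_t ≥ a) = 2 · P(B_t ≥ a) for a ≥ 0. Since B_t ~ N(0, t), P(B_t ≥ 2.15) = 1 − Φ(2.15/√t) = 1 − Φ(2.15/√12.81) = 1 − Φ(0.6007). So
  P(M_{12.81} ≥ 2.15) = 2(1 − Φ(0.6007)) ≈ 0.5480.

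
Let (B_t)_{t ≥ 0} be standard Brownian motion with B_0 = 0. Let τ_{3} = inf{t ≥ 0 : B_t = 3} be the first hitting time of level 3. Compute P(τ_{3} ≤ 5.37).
P(τ_{3} ≤ 5.37) = 2(1 − Φ(3/√5.37)) = 2(1 − Φ(1.2946)) ≈ 0.1955

By the reflection principle for standard BM, P(τ_b ≤ t) = 2 · P(B_t ≥ b). Since B_t ~ N(0, t), P(B_t ≥ 3) = 1 − Φ(3/√t) = 1 − Φ(3/√5.37) = 1 − Φ(1.2946) ≈ 0.09773. Doubling: P(τ_{3} ≤ 5.37) ≈ 2 · 0.09773 = 0.19546 ≈ 0.1955.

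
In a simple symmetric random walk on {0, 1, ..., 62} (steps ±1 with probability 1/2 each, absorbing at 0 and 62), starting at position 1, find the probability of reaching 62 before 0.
P(hit 62 before 0) = 1/62

Let u_k = P(hit 62 before 0 | start at k). Then u_0 = 0, u_62 = 1, and u_k = u_{k-1}/2 + u_{k+1}/2 for 1 ≤ k ≤ 61. This harmonic recurrence is solved by u_k = k/62, giving u_1 = 1/62.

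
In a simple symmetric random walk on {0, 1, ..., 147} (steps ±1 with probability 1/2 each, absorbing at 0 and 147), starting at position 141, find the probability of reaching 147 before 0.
P(hit 147 before 0) = 141/147 = 47/49

Let u_k = P(hit 147 before 0 | start at k). Then u_0 = 0, u_147 = 1, and u_k = u_{k-1}/2 + u_{k+1}/2 for 1 ≤ k ≤ 146. This harmonic recurrence is solved by u_k = k/147, giving u_141 = 141/147 = 47/49.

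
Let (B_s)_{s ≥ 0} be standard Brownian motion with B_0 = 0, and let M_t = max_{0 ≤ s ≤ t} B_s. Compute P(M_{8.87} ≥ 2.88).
P(M_{8.87} ≥ 2.88) = 2·P(B_{8.87} ≥ 2.88) = 2(1 − Φ(2.88/√8.87)) ≈ 0.3335

By the reflection principle for Brownian motion, P(M_t ≥ a) = 2 · P(B_t ≥ a) for a ≥ 0. Since B_t ~ N(0, t), P(B_t ≥ 2.88) = 1 − Φ(2.88/√t) = 1 − Φ(2.88/√8.87) = 1 − Φ(0.9670). So
  P(M_{8.87} ≥ 2.88) = 2(1 − Φ(0.9670)) ≈ 0.3335.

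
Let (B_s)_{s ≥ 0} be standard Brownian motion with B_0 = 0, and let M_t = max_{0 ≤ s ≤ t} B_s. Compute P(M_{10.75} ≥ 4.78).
P(M_{10.75} ≥ 4.78) = 2·P(B_{10.75} ≥ 4.78) = 2(1 − Φ(4.78/√10.75)) ≈ 0.1449

By the reflection principle for Brownian motion, P(M_t ≥ a) = 2 · P(B_t ≥ a) for a ≥ 0. Since B_t ~ N(0, t), P(B_t ≥ 4.78) = 1 − Φ(4.78/√t) = 1 − Φ(4.78/√10.75) = 1 − Φ(1.4579). So
  P(M_{10.75} ≥ 4.78) = 2(1 − Φ(1.4579)) ≈ 0.1449.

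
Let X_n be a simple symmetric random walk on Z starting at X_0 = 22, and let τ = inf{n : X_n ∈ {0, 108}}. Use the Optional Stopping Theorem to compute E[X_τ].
E[X_τ] = 22

X_n is a martingale and τ is a bounded-mean stopping time (indeed τ is finite a.s. with bounded expectation since the walk is in a bounded region). By the OST, E[X_τ] = E[X_0] = 22. Equivalently: E[X_τ] = 108 · P(hit 108 first) + 0 · P(hit 0 first) = 108 · (22/108) = 22.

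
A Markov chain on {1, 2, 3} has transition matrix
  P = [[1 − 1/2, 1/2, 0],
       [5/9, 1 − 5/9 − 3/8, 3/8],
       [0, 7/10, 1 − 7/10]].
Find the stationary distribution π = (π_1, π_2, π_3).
π = (280/667, 252/667, 135/667)

This is a birth-death chain on three states, which satisfies detailed balance: π_1 · P_{12} = π_2 · P_{21} and π_2 · P_{23} = π_3 · P_{32}.
From π_1 · 1/2 = π_2 · 5/9: π_2/π_1 = (1/2)/(5/9) = 9/10.
From π_2 · 3/8 = π_3 · 7/10: π_3/π_2 = (3/8)/(7/10) = 15/28.
Take π_1 proportional to 1; then unnormalized π = (1, 9/10, 27/56). Normalize by dividing by the sum 667/280:
  π = (280/667, 252/667, 135/667).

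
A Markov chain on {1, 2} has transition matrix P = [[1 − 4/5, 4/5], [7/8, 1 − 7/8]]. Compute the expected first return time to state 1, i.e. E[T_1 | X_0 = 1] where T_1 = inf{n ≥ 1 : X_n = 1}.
E[T_1 | X_0 = 1] = 1/π_1 = 67/35

For an irreducible recurrent Markov chain with stationary distribution π, E[T_i | X_0 = i] = 1/π_i (Kac's formula). Here π_1 = (7/8)/(4/5 + 7/8) = (7/8)/(67/40) = 35/67, so E[T_1 | X_0 = 1] = 1/π_1 = (4/5 + 7/8)/(7/8) = (67/40)/(7/8) = 67/35.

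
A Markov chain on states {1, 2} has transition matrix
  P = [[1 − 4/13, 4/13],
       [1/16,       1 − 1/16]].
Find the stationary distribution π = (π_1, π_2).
π_1 = 13/77, π_2 = 64/77

Solve πP = π with π_1 + π_2 = 1. From πP = π: π_1 · (1 − 4/13) + π_2 · 1/16 = π_1 ⇒ π_2 · 1/16 = π_1 · 4/13 ⇒ π_2/π_1 = (4/13)/(1/16) = 64/13. Together with π_1 + π_2 = 1:
  π_1 = (1/16)/(4/13 + 1/16) = (1/16)/(77/208) = 13/77,
  π_2 = (4/13)/(4/13 + 1/16) = (4/13)/(77/208) = 64/77.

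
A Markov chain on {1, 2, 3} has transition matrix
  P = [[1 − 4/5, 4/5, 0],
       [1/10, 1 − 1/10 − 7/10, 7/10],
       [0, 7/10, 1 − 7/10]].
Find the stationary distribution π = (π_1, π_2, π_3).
π = (1/17, 8/17, 8/17)

This is a birth-death chain on three states, which satisfies detailed balance: π_1 · P_{12} = π_2 · P_{21} and π_2 · P_{23} = π_3 · P_{32}.
From π_1 · 4/5 = π_2 · 1/10: π_2/π_1 = (4/5)/(1/10) = 8.
From π_2 · 7/10 = π_3 · 7/10: π_3/π_2 = (7/10)/(7/10) = 1.
Take π_1 proportional to 1; then unnormalized π = (1, 8, 8). Normalize by dividing by the sum 17:
  π = (1/17, 8/17, 8/17).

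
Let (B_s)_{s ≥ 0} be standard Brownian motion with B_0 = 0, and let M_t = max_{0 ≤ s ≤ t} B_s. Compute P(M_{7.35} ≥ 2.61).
P(M_{7.35} ≥ 2.61) = 2·P(B_{7.35} ≥ 2.61) = 2(1 − Φ(2.61/√7.35)) ≈ 0.3357

By the reflection principle for Brownian motion, P(M_t ≥ a) = 2 · P(B_t ≥ a) for a ≥ 0. Since B_t ~ N(0, t), P(B_t ≥ 2.61) = 1 − Φ(2.61/√t) = 1 − Φ(2.61/√7.35) = 1 − Φ(0.9627). So
  P(M_{7.35} ≥ 2.61) = 2(1 − Φ(0.9627)) ≈ 0.3357.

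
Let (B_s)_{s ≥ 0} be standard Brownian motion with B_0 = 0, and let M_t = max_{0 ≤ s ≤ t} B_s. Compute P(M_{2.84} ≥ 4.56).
P(M_{2.84} ≥ 4.56) = 2·P(B_{2.84} ≥ 4.56) = 2(1 − Φ(4.56/√2.84)) ≈ 0.0068

By the reflection principle for Brownian motion, P(M_t ≥ a) = 2 · P(B_t ≥ a) for a ≥ 0. Since B_t ~ N(0, t), P(B_t ≥ 4.56) = 1 − Φ(4.56/√t) = 1 − Φ(4.56/√2.84) = 1 − Φ(2.7059). So
  P(M_{2.84} ≥ 4.56) = 2(1 − Φ(2.7059)) ≈ 0.0068.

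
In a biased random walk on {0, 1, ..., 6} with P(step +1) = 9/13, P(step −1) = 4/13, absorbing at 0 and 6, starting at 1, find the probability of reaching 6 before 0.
P(hit 6 before 0) = (1 − (4/9)^1) / (1 − (4/9)^6) = 59049/105469

Let u_k denote P(reach 6 before 0 | start at k). Boundary: u_0 = 0, u_6 = 1. Recurrence: u_k = 9/13·u_{k+1} + 4/13·u_{k-1} for 1 ≤ k ≤ 5. Try u_k = A + B·r^k with r = q/p = (4/13)/(9/13) = 4/9. Substitution satisfies the recurrence; boundary conditions give:
  u_k = (1 − r^k) / (1 − r^N) = (1 − (4/9)^1) / (1 − (4/9)^6) = 59049/105469.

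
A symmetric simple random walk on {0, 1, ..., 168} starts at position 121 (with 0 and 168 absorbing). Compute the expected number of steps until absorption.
E[τ | X_0 = 121] = 5687

Let v_k = E[τ | X_0 = k]. Boundary: v_0 = v_168 = 0. Recurrence: v_k = 1 + (v_{k-1} + v_{k+1})/2 for 1 ≤ k ≤ 167. The particular solution to v_k − (v_{k-1} + v_{k+1})/2 = 1 is v_k = −k^2. Adding homogeneous solution A + B k and matching boundaries gives v_k = k (168 − k). Substituting k = 121: v_121 = 121 · 47 = 5687.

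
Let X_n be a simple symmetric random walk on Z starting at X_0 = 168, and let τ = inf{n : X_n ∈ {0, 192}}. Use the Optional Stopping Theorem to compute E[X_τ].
E[X_τ] = 168

X_n is a martingale and τ is a bounded-mean stopping time (indeed τ is finite a.s. with bounded expectation since the walk is in a bounded region). By the OST, E[X_τ] = E[X_0] = 168. Equivalently: E[X_τ] = 192 · P(hit 192 first) + 0 · P(hit 0 first) = 192 · (168/192) = 168.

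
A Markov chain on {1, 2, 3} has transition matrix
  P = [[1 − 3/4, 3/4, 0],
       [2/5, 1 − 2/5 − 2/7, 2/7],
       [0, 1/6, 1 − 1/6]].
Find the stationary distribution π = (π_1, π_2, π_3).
π = (56/341, 105/341, 180/341)

This is a birth-death chain on three states, which satisfies detailed balance: π_1 · P_{12} = π_2 · P_{21} and π_2 · P_{23} = π_3 · P_{32}.
From π_1 · 3/4 = π_2 · 2/5: π_2/π_1 = (3/4)/(2/5) = 15/8.
From π_2 · 2/7 = π_3 · 1/6: π_3/π_2 = (2/7)/(1/6) = 12/7.
Take π_1 proportional to 1; then unnormalized π = (1, 15/8, 45/14). Normalize by dividing by the sum 341/56:
  π = (56/341, 105/341, 180/341).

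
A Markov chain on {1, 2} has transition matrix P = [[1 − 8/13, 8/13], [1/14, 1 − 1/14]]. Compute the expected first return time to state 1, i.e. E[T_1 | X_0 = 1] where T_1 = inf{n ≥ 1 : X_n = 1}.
E[T_1 | X_0 = 1] = 1/π_1 = 125/13

For an irreducible recurrent Markov chain with stationary distribution π, E[T_i | X_0 = i] = 1/π_i (Kac's formula). Here π_1 = (1/14)/(8/13 + 1/14) = (1/14)/(125/182) = 13/125, so E[T_1 | X_0 = 1] = 1/π_1 = (8/13 + 1/14)/(1/14) = (125/182)/(1/14) = 125/13.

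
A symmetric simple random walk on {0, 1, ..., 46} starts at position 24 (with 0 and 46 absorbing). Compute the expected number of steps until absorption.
E[τ | X_0 = 24] = 528

Let v_k = E[τ | X_0 = k]. Boundary: v_0 = v_46 = 0. Recurrence: v_k = 1 + (v_{k-1} + v_{k+1})/2 for 1 ≤ k ≤ 45. The particular solution to v_k − (v_{k-1} + v_{k+1})/2 = 1 is v_k = −k^2. Adding homogeneous solution A + B k and matching boundaries gives v_k = k (46 − k). Substituting k = 24: v_24 = 24 · 22 = 528.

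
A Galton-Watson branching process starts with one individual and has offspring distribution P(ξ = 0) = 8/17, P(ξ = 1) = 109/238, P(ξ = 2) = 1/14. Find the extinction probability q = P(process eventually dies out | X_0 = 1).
q = 1

Mean offspring μ = 0·8/17 + 1·109/238 + 2·1/14 = 143/238 ≤ 1. For μ ≤ 1 with offspring not concentrated at 1, the Galton-Watson process goes extinct almost surely, so q = 1.
(Algebraic check: The pgf is f(s) = 8/17 + 109/238·s + 1/14·s². The extinction probability q is the smallest fixed point of f in [0, 1]. Setting s = f(s):
  1/14·s² + (109/238 − 1)·s + 8/17 = 0
  1/14·s² − (8/17 + 1/14)·s + 8/17 = 0
which factors as (s − 1)·(1/14·s − 8/17) = 0, giving roots s = 1 and s = (8/17)/(1/14) = 112/17. Since 112/17 ≥ 1, the smallest root in [0, 1] is s = 1.)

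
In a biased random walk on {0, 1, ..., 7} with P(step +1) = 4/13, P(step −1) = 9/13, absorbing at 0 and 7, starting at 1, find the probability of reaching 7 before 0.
P(hit 7 before 0) = (1 − (9/4)^1) / (1 − (9/4)^7) = 4096/953317

Let u_k denote P(reach 7 before 0 | start at k). Boundary: u_0 = 0, u_7 = 1. Recurrence: u_k = 4/13·u_{k+1} + 9/13·u_{k-1} for 1 ≤ k ≤ 6. Try u_k = A + B·r^k with r = q/p = (9/13)/(4/13) = 9/4. Substitution satisfies the recurrence; boundary conditions give:
  u_k = (1 − r^k) / (1 − r^N) = (1 − (9/4)^1) / (1 − (9/4)^7) = 4096/953317.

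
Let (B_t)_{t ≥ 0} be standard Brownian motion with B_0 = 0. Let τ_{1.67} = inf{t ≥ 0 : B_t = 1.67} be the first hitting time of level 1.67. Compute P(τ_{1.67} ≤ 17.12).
P(τ_{1.67} ≤ 17.12) = 2(1 − Φ(1.67/√17.12)) = 2(1 − Φ(0.4036)) ≈ 0.6865

By the reflection principle for standard BM, P(τ_b ≤ t) = 2 · P(B_t ≥ b). Since B_t ~ N(0, t), P(B_t ≥ 1.67) = 1 − Φ(1.67/√t) = 1 − Φ(1.67/√17.12) = 1 − Φ(0.4036) ≈ 0.34325. Doubling: P(τ_{1.67} ≤ 17.12) ≈ 2 · 0.34325 = 0.68650 ≈ 0.6865.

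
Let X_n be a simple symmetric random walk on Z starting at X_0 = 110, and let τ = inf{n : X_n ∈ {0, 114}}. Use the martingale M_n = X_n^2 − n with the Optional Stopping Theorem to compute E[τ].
E[τ] = 440

M_n = X_n^2 − n is a martingale (since E[X_{n+1}^2 | F_n] = X_n^2 + 1). By OST (τ has finite mean in a bounded region), E[M_τ] = E[M_0] = X_0^2 − 0 = 110^2 = 12100. Also E[M_τ] = E[X_τ^2] − E[τ]. The walk exits at 0 or 114, with P(hit 114 first) = 110/114, so E[X_τ^2] = 114^2 · 110/114 + 0 = 12540. Thus E[τ] = E[X_τ^2] − E[M_τ] = 12540 − 12100 = 440 = 110(114 − 110) = 440.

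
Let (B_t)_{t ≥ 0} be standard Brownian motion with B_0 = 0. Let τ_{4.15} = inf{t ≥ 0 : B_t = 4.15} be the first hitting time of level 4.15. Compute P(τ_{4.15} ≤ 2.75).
P(τ_{4.15} ≤ 2.75) = 2(1 − Φ(4.15/√2.75)) = 2(1 − Φ(2.5025)) ≈ 0.0123

By the reflection principle for standard BM, P(τ_b ≤ t) = 2 · P(B_t ≥ b). Since B_t ~ N(0, t), P(B_t ≥ 4.15) = 1 − Φ(4.15/√t) = 1 − Φ(4.15/√2.75) = 1 − Φ(2.5025) ≈ 0.00617. Doubling: P(τ_{4.15} ≤ 2.75) ≈ 2 · 0.00617 = 0.01234 ≈ 0.0123.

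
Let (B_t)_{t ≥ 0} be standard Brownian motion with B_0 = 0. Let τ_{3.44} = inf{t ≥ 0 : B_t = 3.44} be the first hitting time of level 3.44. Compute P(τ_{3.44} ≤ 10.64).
P(τ_{3.44} ≤ 10.64) = 2(1 − Φ(3.44/√10.64)) = 2(1 − Φ(1.0546)) ≈ 0.2916

By the reflection principle for standard BM, P(τ_b ≤ t) = 2 · P(B_t ≥ b). Since B_t ~ N(0, t), P(B_t ≥ 3.44) = 1 − Φ(3.44/√t) = 1 − Φ(3.44/√10.64) = 1 − Φ(1.0546) ≈ 0.14580. Doubling: P(τ_{3.44} ≤ 10.64) ≈ 2 · 0.14580 = 0.29160 ≈ 0.2916.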